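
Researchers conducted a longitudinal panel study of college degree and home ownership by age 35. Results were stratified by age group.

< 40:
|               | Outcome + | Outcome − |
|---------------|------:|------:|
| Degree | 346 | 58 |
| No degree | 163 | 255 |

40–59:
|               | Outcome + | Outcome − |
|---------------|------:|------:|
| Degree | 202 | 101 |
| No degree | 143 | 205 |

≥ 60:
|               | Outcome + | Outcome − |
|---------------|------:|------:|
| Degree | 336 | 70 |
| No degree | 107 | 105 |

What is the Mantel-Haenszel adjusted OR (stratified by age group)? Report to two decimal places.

OR_MH = Σ(aᵢdᵢ/nᵢ) / Σ(bᵢcᵢ/nᵢ), where nᵢ is the stratum total.
Stratum 1 (< 40): n = 822; a·d/n = 346·255/822 = 107.3358; b·c/n = 58·163/822 = 11.5012
Stratum 2 (40–59): n = 651; a·d/n = 202·205/651 = 63.6098; b·c/n = 101·143/651 = 22.1859
Stratum 3 (≥ 60): n = 618; a·d/n = 336·105/618 = 57.0874; b·c/n = 70·107/618 = 12.1197
OR_MH = (107.3358 + 63.6098 + 57.0874) / (11.5012 + 22.1859 + 12.1197) = 228.0330 / 45.8068 = 4.97814

4.98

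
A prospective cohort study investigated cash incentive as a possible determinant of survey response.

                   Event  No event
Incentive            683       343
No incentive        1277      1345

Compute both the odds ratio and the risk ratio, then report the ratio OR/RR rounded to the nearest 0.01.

1.53

Cells: a = 683, b = 343, c = 1277, d = 1345.
OR = (683·1345)/(343·1277) = 918635/438011 = 2.09729
Risk in exposed = 683/1026 = 0.66569; risk in unexposed = 1277/2622 = 0.48703; RR = 1.36683
OR/RR = 2.09729 / 1.36683 = 1.53442
The outcome is not rare, so the OR lies further from 1 than the RR.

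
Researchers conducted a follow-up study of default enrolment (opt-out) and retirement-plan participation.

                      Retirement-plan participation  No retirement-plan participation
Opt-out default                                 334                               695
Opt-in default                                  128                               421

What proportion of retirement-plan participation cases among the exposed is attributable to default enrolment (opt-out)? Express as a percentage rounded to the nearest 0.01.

Cells: a = 334, b = 695, c = 128, d = 421.
Risk in exposed = 334/1029 = 0.32459; risk in unexposed = 128/549 = 0.23315.
RR = 0.32459/0.23315 = 1.39217
AR% = (RR − 1)/RR × 100 = (1.39217 − 1)/1.39217 × 100 = 28.1699%

28.17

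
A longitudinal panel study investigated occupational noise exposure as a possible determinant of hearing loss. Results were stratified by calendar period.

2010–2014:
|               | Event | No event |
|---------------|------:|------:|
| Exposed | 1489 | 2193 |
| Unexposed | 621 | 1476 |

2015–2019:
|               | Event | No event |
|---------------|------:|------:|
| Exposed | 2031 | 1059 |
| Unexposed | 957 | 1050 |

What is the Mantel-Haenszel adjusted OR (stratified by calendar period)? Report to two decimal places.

1.84

OR_MH = Σ(aᵢdᵢ/nᵢ) / Σ(bᵢcᵢ/nᵢ), where nᵢ is the stratum total.
Stratum 1 (2010–2014): n = 5779; a·d/n = 1489·1476/5779 = 380.3018; b·c/n = 2193·621/5779 = 235.6555
Stratum 2 (2015–2019): n = 5097; a·d/n = 2031·1050/5097 = 418.3932; b·c/n = 1059·957/5097 = 198.8352
OR_MH = (380.3018 + 418.3932) / (235.6555 + 198.8352) = 798.6950 / 434.4907 = 1.83823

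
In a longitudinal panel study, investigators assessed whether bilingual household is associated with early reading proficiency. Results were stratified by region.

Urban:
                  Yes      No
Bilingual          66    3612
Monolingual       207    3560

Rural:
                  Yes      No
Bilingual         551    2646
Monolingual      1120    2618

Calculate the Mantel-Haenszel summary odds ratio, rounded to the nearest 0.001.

0.454

OR_MH = Σ(aᵢdᵢ/nᵢ) / Σ(bᵢcᵢ/nᵢ), where nᵢ is the stratum total.
Stratum 1 (Urban): n = 7445; a·d/n = 66·3560/7445 = 31.5594; b·c/n = 3612·207/7445 = 100.4277
Stratum 2 (Rural): n = 6935; a·d/n = 551·2618/6935 = 208.0055; b·c/n = 2646·1120/6935 = 427.3280
OR_MH = (31.5594 + 208.0055) / (100.4277 + 427.3280) = 239.5649 / 527.7557 = 0.45393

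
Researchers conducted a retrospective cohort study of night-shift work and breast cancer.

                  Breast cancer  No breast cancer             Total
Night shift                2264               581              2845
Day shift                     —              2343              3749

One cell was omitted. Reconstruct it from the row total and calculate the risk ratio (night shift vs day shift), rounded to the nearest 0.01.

2.12

The missing cell is in the unexposed row: 3749 − 2343 = 1406.
So a = 2264, b = 581, c = 1406, d = 2343.
RR = [a/(a+b)] / [c/(c+d)] = (2264/2845) / (1406/3749) = 0.79578/0.37503 = 2.12190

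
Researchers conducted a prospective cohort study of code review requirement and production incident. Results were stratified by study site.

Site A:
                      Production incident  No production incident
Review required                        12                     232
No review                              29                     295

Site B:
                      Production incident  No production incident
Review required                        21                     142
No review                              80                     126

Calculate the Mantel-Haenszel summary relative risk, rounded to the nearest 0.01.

0.39

RR_MH = Σ(aᵢ·n₀ᵢ/nᵢ) / Σ(cᵢ·n₁ᵢ/nᵢ), with n₁ᵢ = aᵢ+bᵢ (exposed), n₀ᵢ = cᵢ+dᵢ (unexposed), nᵢ = n₁ᵢ+n₀ᵢ.
Stratum 1 (Site A): n₁ = 244, n₀ = 324, n = 568; a·n₀/n = 12·324/568 = 6.8451; c·n₁/n = 29·244/568 = 12.4577
Stratum 2 (Site B): n₁ = 163, n₀ = 206, n = 369; a·n₀/n = 21·206/369 = 11.7236; c·n₁/n = 80·163/369 = 35.3388
RR_MH = (6.8451 + 11.7236) / (12.4577 + 35.3388) = 18.5686 / 47.7965 = 0.38849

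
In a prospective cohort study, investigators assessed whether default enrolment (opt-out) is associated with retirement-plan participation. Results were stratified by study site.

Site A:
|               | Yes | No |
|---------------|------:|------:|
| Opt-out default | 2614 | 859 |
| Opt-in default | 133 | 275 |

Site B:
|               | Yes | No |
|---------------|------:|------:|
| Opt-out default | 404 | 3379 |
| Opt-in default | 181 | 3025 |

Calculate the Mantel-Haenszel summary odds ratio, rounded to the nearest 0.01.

3.08

OR_MH = Σ(aᵢdᵢ/nᵢ) / Σ(bᵢcᵢ/nᵢ), where nᵢ is the stratum total.
Stratum 1 (Site A): n = 3881; a·d/n = 2614·275/3881 = 185.2229; b·c/n = 859·133/3881 = 29.4375
Stratum 2 (Site B): n = 6989; a·d/n = 404·3025/6989 = 174.8605; b·c/n = 3379·181/6989 = 87.5088
OR_MH = (185.2229 + 174.8605) / (29.4375 + 87.5088) = 360.0834 / 116.9463 = 3.07905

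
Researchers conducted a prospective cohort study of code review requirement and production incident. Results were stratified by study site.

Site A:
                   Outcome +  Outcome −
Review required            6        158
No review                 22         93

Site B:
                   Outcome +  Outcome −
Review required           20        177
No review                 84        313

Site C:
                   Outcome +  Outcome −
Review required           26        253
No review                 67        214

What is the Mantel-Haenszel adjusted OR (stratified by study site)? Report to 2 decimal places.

OR_MH = Σ(aᵢdᵢ/nᵢ) / Σ(bᵢcᵢ/nᵢ), where nᵢ is the stratum total.
Stratum 1 (Site A): n = 279; a·d/n = 6·93/279 = 2.0000; b·c/n = 158·22/279 = 12.4588
Stratum 2 (Site B): n = 594; a·d/n = 20·313/594 = 10.5387; b·c/n = 177·84/594 = 25.0303
Stratum 3 (Site C): n = 560; a·d/n = 26·214/560 = 9.9357; b·c/n = 253·67/560 = 30.2696
OR_MH = (2.0000 + 10.5387 + 9.9357) / (12.4588 + 25.0303 + 30.2696) = 22.4744 / 67.7587 = 0.33168

0.33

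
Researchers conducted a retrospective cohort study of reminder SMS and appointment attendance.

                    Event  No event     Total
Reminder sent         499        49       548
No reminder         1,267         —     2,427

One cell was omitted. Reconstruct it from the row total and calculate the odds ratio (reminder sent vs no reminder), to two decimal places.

9.32

The missing cell is in the unexposed row: 2427 − 1267 = 1160.
So a = 499, b = 49, c = 1267, d = 1160.
OR = (a·d)/(b·c) = (499 × 1160) / (49 × 1267) = 578840 / 62083 = 9.32365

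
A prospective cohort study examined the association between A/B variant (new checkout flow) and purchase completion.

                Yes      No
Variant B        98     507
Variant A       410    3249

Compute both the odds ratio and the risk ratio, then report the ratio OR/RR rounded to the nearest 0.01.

1.06

Cells: a = 98, b = 507, c = 410, d = 3249.
OR = (98·3249)/(507·410) = 318402/207870 = 1.53174
Risk in exposed = 98/605 = 0.16198; risk in unexposed = 410/3659 = 0.11205; RR = 1.44560
OR/RR = 1.53174 / 1.44560 = 1.05958
The outcome is not rare, so the OR lies further from 1 than the RR.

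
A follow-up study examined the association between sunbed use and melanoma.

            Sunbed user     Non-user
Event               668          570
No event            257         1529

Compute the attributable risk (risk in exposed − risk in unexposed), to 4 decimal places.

0.4506

Reading the table with exposure as columns: a = 668 (Sunbed user, case), b = 257 (Sunbed user, non-case), c = 570 (Non-user, case), d = 1529.
Risk in exposed = 668/925 = 0.722162; risk in unexposed = 570/2099 = 0.271558.
Risk difference = 0.722162 − 0.271558 = 0.450604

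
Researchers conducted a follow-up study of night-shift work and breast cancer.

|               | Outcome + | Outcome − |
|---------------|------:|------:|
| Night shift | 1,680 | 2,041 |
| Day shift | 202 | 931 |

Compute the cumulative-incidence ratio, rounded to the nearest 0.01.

2.53

Cells: a = 1680, b = 2041, c = 202, d = 931.
Risk in exposed = 1680/3721 = 0.45149; risk in unexposed = 202/1133 = 0.17829.
RR = 0.45149 / 0.17829 = 2.53238
The risk among the exposed is 2.53 times that among the unexposed.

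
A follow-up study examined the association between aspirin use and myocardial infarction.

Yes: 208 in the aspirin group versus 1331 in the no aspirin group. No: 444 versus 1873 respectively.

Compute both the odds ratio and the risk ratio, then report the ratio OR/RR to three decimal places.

From the description: a = 208, b = 444, c = 1331, d = 1873.
OR = (208·1873)/(444·1331) = 389584/590964 = 0.65923
Risk in exposed = 208/652 = 0.31902; risk in unexposed = 1331/3204 = 0.41542; RR = 0.76795
OR/RR = 0.65923 / 0.76795 = 0.85844
The outcome is not rare, so the OR lies further from 1 than the RR.

0.858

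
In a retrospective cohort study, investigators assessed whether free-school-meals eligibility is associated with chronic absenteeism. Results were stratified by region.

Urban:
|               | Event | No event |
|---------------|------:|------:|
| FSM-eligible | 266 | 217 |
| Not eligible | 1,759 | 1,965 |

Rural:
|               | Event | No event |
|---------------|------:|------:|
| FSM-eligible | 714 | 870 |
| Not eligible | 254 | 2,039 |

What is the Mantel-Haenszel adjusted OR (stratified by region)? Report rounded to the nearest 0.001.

3.383

OR_MH = Σ(aᵢdᵢ/nᵢ) / Σ(bᵢcᵢ/nᵢ), where nᵢ is the stratum total.
Stratum 1 (Urban): n = 4207; a·d/n = 266·1965/4207 = 124.2429; b·c/n = 217·1759/4207 = 90.7304
Stratum 2 (Rural): n = 3877; a·d/n = 714·2039/3877 = 375.5084; b·c/n = 870·254/3877 = 56.9977
OR_MH = (124.2429 + 375.5084) / (90.7304 + 56.9977) = 499.7513 / 147.7281 = 3.38291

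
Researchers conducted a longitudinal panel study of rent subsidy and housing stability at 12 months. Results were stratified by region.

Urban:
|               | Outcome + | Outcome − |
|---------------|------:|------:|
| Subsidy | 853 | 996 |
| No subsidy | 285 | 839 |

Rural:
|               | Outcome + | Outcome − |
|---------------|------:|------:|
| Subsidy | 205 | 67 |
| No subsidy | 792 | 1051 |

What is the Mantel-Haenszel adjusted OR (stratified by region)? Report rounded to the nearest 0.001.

2.841

OR_MH = Σ(aᵢdᵢ/nᵢ) / Σ(bᵢcᵢ/nᵢ), where nᵢ is the stratum total.
Stratum 1 (Urban): n = 2973; a·d/n = 853·839/2973 = 240.7222; b·c/n = 996·285/2973 = 95.4793
Stratum 2 (Rural): n = 2115; a·d/n = 205·1051/2115 = 101.8700; b·c/n = 67·792/2115 = 25.0894
OR_MH = (240.7222 + 101.8700) / (95.4793 + 25.0894) = 342.5921 / 120.5687 = 2.84147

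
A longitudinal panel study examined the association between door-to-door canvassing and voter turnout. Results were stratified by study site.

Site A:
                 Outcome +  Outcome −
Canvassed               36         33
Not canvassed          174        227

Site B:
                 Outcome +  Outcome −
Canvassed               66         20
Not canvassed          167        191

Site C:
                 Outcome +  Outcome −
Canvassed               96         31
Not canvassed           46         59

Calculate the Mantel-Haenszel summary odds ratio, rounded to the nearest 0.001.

OR_MH = Σ(aᵢdᵢ/nᵢ) / Σ(bᵢcᵢ/nᵢ), where nᵢ is the stratum total.
Stratum 1 (Site A): n = 470; a·d/n = 36·227/470 = 17.3872; b·c/n = 33·174/470 = 12.2170
Stratum 2 (Site B): n = 444; a·d/n = 66·191/444 = 28.3919; b·c/n = 20·167/444 = 7.5225
Stratum 3 (Site C): n = 232; a·d/n = 96·59/232 = 24.4138; b·c/n = 31·46/232 = 6.1466
OR_MH = (17.3872 + 28.3919 + 24.4138) / (12.2170 + 7.5225 + 6.1466) = 70.1929 / 25.8861 = 2.71161

2.712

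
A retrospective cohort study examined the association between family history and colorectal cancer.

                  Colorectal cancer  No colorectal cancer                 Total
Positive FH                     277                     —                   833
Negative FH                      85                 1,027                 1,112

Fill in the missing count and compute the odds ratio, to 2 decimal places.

6.02

The missing cell is in the exposed row: 833 − 277 = 556.
So a = 277, b = 556, c = 85, d = 1027.
OR = (a·d)/(b·c) = (277 × 1027) / (556 × 85) = 284479 / 47260 = 6.01945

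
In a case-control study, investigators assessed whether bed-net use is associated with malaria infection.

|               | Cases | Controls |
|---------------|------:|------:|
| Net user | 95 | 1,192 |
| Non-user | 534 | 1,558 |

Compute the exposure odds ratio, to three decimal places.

0.233

Cells: a = 95, b = 1192, c = 534, d = 1558.
OR = (a·d)/(b·c) = (95 × 1558) / (1192 × 534) = 148010 / 636528 = 0.23253
Exposure is associated with lower odds of malaria infection (OR = 0.23 < 1).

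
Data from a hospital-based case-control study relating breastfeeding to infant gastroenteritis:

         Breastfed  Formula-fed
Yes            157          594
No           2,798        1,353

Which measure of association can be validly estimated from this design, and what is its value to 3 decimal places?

0.128

Reading the table with exposure as columns: a = 157 (Breastfed, case), b = 2798 (Breastfed, non-case), c = 594 (Formula-fed, case), d = 1353.
This is a hospital-based case-control study: participants were sampled on outcome status, so risks in the source population cannot be estimated directly — relative risk is not valid here. The odds ratio is the appropriate measure.
OR = (a·d)/(b·c) = (157 × 1353) / (2798 × 594) = 212421 / 1662012 = 0.12781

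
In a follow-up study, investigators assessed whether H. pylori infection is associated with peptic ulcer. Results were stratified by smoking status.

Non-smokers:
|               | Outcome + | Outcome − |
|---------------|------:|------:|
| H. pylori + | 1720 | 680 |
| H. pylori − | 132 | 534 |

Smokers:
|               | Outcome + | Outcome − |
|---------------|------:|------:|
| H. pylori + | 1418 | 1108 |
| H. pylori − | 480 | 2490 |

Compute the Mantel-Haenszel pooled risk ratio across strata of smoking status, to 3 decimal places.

3.519

RR_MH = Σ(aᵢ·n₀ᵢ/nᵢ) / Σ(cᵢ·n₁ᵢ/nᵢ), with n₁ᵢ = aᵢ+bᵢ (exposed), n₀ᵢ = cᵢ+dᵢ (unexposed), nᵢ = n₁ᵢ+n₀ᵢ.
Stratum 1 (Non-smokers): n₁ = 2400, n₀ = 666, n = 3066; a·n₀/n = 1720·666/3066 = 373.6204; c·n₁/n = 132·2400/3066 = 103.3268
Stratum 2 (Smokers): n₁ = 2526, n₀ = 2970, n = 5496; a·n₀/n = 1418·2970/5496 = 766.2773; c·n₁/n = 480·2526/5496 = 220.6114
RR_MH = (373.6204 + 766.2773) / (103.3268 + 220.6114) = 1139.8976 / 323.9382 = 3.51887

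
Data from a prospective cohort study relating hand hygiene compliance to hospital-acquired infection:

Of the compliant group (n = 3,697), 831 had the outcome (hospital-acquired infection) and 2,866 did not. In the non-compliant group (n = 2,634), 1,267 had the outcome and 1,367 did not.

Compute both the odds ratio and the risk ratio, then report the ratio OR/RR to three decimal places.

From the description: a = 831, b = 2866, c = 1267, d = 1367.
OR = (831·1367)/(2866·1267) = 1135977/3631222 = 0.31284
Risk in exposed = 831/3697 = 0.22478; risk in unexposed = 1267/2634 = 0.48102; RR = 0.46729
OR/RR = 0.31284 / 0.46729 = 0.66946
The outcome is not rare, so the OR lies further from 1 than the RR.

0.669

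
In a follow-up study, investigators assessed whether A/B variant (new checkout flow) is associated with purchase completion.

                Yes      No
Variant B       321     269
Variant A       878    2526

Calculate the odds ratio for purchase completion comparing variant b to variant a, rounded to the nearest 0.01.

3.43

Cells: a = 321, b = 269, c = 878, d = 2526.
OR = (a·d)/(b·c) = (321 × 2526) / (269 × 878) = 810846 / 236182 = 3.43314
The odds of purchase completion are about 3.43 times as high in the variant b group.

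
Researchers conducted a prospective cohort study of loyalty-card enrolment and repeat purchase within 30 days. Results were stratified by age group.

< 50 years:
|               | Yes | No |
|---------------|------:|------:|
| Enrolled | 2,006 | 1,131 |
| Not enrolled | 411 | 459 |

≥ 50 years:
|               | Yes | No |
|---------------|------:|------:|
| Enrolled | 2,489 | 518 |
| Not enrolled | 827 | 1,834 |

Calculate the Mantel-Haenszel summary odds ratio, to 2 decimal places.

OR_MH = Σ(aᵢdᵢ/nᵢ) / Σ(bᵢcᵢ/nᵢ), where nᵢ is the stratum total.
Stratum 1 (< 50 years): n = 4007; a·d/n = 2006·459/4007 = 229.7864; b·c/n = 1131·411/4007 = 116.0072
Stratum 2 (≥ 50 years): n = 5668; a·d/n = 2489·1834/5668 = 805.3680; b·c/n = 518·827/5668 = 75.5797
OR_MH = (229.7864 + 805.3680) / (116.0072 + 75.5797) = 1035.1544 / 191.5870 = 5.40305

5.40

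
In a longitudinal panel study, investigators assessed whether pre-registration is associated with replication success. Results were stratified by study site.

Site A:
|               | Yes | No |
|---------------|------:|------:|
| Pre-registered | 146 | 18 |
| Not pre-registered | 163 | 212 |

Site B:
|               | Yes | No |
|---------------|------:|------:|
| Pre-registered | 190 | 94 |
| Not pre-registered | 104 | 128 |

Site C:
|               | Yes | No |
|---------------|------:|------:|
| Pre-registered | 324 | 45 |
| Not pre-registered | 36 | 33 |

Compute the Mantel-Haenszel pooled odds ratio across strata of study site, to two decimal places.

4.59

OR_MH = Σ(aᵢdᵢ/nᵢ) / Σ(bᵢcᵢ/nᵢ), where nᵢ is the stratum total.
Stratum 1 (Site A): n = 539; a·d/n = 146·212/539 = 57.4249; b·c/n = 18·163/539 = 5.4434
Stratum 2 (Site B): n = 516; a·d/n = 190·128/516 = 47.1318; b·c/n = 94·104/516 = 18.9457
Stratum 3 (Site C): n = 438; a·d/n = 324·33/438 = 24.4110; b·c/n = 45·36/438 = 3.6986
OR_MH = (57.4249 + 47.1318 + 24.4110) / (5.4434 + 18.9457 + 3.6986) = 128.9676 / 28.0878 = 4.59159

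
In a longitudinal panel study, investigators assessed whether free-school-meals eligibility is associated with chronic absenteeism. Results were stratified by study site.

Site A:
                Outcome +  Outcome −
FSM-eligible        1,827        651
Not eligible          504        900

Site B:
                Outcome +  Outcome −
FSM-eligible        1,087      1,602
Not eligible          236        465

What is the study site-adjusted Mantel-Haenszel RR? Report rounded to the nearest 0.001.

1.740

RR_MH = Σ(aᵢ·n₀ᵢ/nᵢ) / Σ(cᵢ·n₁ᵢ/nᵢ), with n₁ᵢ = aᵢ+bᵢ (exposed), n₀ᵢ = cᵢ+dᵢ (unexposed), nᵢ = n₁ᵢ+n₀ᵢ.
Stratum 1 (Site A): n₁ = 2478, n₀ = 1404, n = 3882; a·n₀/n = 1827·1404/3882 = 660.7697; c·n₁/n = 504·2478/3882 = 321.7187
Stratum 2 (Site B): n₁ = 2689, n₀ = 701, n = 3390; a·n₀/n = 1087·701/3390 = 224.7749; c·n₁/n = 236·2689/3390 = 187.1988
RR_MH = (660.7697 + 224.7749) / (321.7187 + 187.1988) = 885.5446 / 508.9175 = 1.74006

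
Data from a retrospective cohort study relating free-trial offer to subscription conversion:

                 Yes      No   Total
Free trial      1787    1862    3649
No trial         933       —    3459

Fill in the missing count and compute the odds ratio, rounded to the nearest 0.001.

2.598

The missing cell is in the unexposed row: 3459 − 933 = 2526.
So a = 1787, b = 1862, c = 933, d = 2526.
OR = (a·d)/(b·c) = (1787 × 2526) / (1862 × 933) = 4513962 / 1737246 = 2.59834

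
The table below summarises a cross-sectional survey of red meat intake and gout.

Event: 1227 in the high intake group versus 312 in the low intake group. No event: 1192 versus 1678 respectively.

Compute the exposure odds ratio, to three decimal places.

From the description: a = 1227, b = 1192, c = 312, d = 1678.
OR = (a·d)/(b·c) = (1227 × 1678) / (1192 × 312) = 2058906 / 371904 = 5.53612
The odds of gout are about 5.54 times as high in the high intake group.

5.536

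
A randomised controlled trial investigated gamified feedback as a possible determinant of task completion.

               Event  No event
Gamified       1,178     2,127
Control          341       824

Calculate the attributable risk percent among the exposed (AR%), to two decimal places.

17.88

Cells: a = 1178, b = 2127, c = 341, d = 824.
Risk in exposed = 1178/3305 = 0.35643; risk in unexposed = 341/1165 = 0.29270.
RR = 0.35643/0.29270 = 1.21771
AR% = (RR − 1)/RR × 100 = (1.21771 − 1)/1.21771 × 100 = 17.8789%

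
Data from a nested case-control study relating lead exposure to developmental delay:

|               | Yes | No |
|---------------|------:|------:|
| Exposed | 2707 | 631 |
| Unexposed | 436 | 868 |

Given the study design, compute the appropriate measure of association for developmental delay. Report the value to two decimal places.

Cells: a = 2707, b = 631, c = 436, d = 868.
This is a nested case-control study: participants were sampled on outcome status, so risks in the source population cannot be estimated directly — relative risk is not valid here. The odds ratio is the appropriate measure.
OR = (a·d)/(b·c) = (2707 × 868) / (631 × 436) = 2349676 / 275116 = 8.54067

8.54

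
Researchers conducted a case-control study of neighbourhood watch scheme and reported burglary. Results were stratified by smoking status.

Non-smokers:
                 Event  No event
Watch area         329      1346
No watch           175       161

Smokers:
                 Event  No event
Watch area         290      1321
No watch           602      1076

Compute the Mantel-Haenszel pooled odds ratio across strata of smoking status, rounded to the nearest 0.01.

0.34

OR_MH = Σ(aᵢdᵢ/nᵢ) / Σ(bᵢcᵢ/nᵢ), where nᵢ is the stratum total.
Stratum 1 (Non-smokers): n = 2011; a·d/n = 329·161/2011 = 26.3396; b·c/n = 1346·175/2011 = 117.1308
Stratum 2 (Smokers): n = 3289; a·d/n = 290·1076/3289 = 94.8738; b·c/n = 1321·602/3289 = 241.7884
OR_MH = (26.3396 + 94.8738) / (117.1308 + 241.7884) = 121.2135 / 358.9192 = 0.33772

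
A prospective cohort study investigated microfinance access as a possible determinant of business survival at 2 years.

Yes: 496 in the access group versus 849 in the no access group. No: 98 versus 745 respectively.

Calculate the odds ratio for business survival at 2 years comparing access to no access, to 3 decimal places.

From the description: a = 496, b = 98, c = 849, d = 745.
OR = (a·d)/(b·c) = (496 × 745) / (98 × 849) = 369520 / 83202 = 4.44124
The odds of business survival at 2 years are about 4.44 times as high in the access group.

4.441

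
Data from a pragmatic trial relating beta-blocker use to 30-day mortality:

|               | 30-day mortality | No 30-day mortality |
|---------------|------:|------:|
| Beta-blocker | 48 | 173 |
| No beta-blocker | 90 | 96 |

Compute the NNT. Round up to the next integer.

Risk in treated group = 48/221 = 0.21719; risk in control = 90/186 = 0.48387.
Absolute risk reduction = 0.48387 − 0.21719 = 0.26668
NNT = 1 / ARR = 1 / 0.26668 = 3.750 → round up → 4

4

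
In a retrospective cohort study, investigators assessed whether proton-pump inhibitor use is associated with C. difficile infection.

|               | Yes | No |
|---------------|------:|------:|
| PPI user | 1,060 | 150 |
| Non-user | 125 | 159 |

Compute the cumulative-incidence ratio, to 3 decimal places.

Cells: a = 1060, b = 150, c = 125, d = 159.
Risk in exposed = 1060/1210 = 0.87603; risk in unexposed = 125/284 = 0.44014.
RR = 0.87603 / 0.44014 = 1.99035
The risk among the exposed is 1.99 times that among the unexposed.

1.990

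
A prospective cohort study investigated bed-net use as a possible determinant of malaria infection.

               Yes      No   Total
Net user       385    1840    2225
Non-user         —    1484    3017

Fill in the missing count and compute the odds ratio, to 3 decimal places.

0.203

The missing cell is in the unexposed row: 3017 − 1484 = 1533.
So a = 385, b = 1840, c = 1533, d = 1484.
OR = (a·d)/(b·c) = (385 × 1484) / (1840 × 1533) = 571340 / 2820720 = 0.20255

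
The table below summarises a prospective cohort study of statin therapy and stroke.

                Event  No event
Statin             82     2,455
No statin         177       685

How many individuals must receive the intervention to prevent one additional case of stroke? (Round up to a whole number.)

Risk in treated group = 82/2537 = 0.03232; risk in control = 177/862 = 0.20534.
Absolute risk reduction = 0.20534 − 0.03232 = 0.17301
NNT = 1 / ARR = 1 / 0.17301 = 5.780 → round up → 6

6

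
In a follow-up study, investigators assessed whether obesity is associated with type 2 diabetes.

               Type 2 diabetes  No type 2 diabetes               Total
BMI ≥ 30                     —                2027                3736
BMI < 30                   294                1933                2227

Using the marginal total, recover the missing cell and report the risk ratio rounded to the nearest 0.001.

The missing cell is in the exposed row: 3736 − 2027 = 1709.
So a = 1709, b = 2027, c = 294, d = 1933.
RR = [a/(a+b)] / [c/(c+d)] = (1709/3736) / (294/2227) = 0.45744/0.13202 = 3.46504

3.465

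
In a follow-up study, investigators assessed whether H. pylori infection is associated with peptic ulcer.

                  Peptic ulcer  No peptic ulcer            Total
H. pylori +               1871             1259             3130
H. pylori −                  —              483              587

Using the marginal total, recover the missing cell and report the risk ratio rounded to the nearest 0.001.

The missing cell is in the unexposed row: 587 − 483 = 104.
So a = 1871, b = 1259, c = 104, d = 483.
RR = [a/(a+b)] / [c/(c+d)] = (1871/3130) / (104/587) = 0.59776/0.17717 = 3.37392

3.374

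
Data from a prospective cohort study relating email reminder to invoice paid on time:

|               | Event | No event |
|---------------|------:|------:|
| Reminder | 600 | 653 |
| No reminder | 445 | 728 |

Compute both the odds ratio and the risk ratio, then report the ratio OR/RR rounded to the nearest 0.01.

1.19

Cells: a = 600, b = 653, c = 445, d = 728.
OR = (600·728)/(653·445) = 436800/290585 = 1.50317
Risk in exposed = 600/1253 = 0.47885; risk in unexposed = 445/1173 = 0.37937; RR = 1.26223
OR/RR = 1.50317 / 1.26223 = 1.19089
The outcome is not rare, so the OR lies further from 1 than the RR.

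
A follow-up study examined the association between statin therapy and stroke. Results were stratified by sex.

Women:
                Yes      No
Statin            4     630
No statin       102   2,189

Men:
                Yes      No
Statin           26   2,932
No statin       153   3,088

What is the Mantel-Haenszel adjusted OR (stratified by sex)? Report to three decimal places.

OR_MH = Σ(aᵢdᵢ/nᵢ) / Σ(bᵢcᵢ/nᵢ), where nᵢ is the stratum total.
Stratum 1 (Women): n = 2925; a·d/n = 4·2189/2925 = 2.9935; b·c/n = 630·102/2925 = 21.9692
Stratum 2 (Men): n = 6199; a·d/n = 26·3088/6199 = 12.9518; b·c/n = 2932·153/6199 = 72.3659
OR_MH = (2.9935 + 12.9518) / (21.9692 + 72.3659) = 15.9453 / 94.3351 = 0.16903

0.169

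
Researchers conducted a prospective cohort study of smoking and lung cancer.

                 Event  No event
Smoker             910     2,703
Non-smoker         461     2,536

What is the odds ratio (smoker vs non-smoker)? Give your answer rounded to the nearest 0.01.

Cells: a = 910, b = 2703, c = 461, d = 2536.
OR = (a·d)/(b·c) = (910 × 2536) / (2703 × 461) = 2307760 / 1246083 = 1.85201
The odds of lung cancer are about 1.85 times as high in the smoker group.

1.85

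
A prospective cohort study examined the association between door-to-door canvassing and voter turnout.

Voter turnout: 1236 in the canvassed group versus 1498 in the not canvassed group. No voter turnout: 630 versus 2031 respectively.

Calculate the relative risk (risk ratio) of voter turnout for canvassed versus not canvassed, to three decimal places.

From the description: a = 1236, b = 630, c = 1498, d = 2031.
Risk in exposed = 1236/1866 = 0.66238; risk in unexposed = 1498/3529 = 0.42448.
RR = 0.66238 / 0.42448 = 1.56044
The risk among the exposed is 1.56 times that among the unexposed.

1.560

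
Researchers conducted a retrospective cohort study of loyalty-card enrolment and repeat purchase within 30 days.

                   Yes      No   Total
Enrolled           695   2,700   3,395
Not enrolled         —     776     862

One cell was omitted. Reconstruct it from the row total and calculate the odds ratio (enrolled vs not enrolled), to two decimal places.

2.32

The missing cell is in the unexposed row: 862 − 776 = 86.
So a = 695, b = 2700, c = 86, d = 776.
OR = (a·d)/(b·c) = (695 × 776) / (2700 × 86) = 539320 / 232200 = 2.32265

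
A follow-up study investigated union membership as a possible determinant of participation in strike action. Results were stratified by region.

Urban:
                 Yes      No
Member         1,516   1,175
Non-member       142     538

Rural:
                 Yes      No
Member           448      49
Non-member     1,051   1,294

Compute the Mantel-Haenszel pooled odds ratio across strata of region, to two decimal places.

OR_MH = Σ(aᵢdᵢ/nᵢ) / Σ(bᵢcᵢ/nᵢ), where nᵢ is the stratum total.
Stratum 1 (Urban): n = 3371; a·d/n = 1516·538/3371 = 241.9484; b·c/n = 1175·142/3371 = 49.4957
Stratum 2 (Rural): n = 2842; a·d/n = 448·1294/2842 = 203.9803; b·c/n = 49·1051/2842 = 18.1207
OR_MH = (241.9484 + 203.9803) / (49.4957 + 18.1207) = 445.9287 / 67.6164 = 6.59498

6.59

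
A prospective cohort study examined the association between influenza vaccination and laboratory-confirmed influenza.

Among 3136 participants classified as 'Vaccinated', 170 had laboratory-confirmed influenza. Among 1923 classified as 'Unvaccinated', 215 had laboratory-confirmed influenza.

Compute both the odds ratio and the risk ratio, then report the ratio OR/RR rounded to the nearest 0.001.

0.939

From the description: a = 170, b = 2966, c = 215, d = 1708.
OR = (170·1708)/(2966·215) = 290360/637690 = 0.45533
Risk in exposed = 170/3136 = 0.05421; risk in unexposed = 215/1923 = 0.11180; RR = 0.48486
OR/RR = 0.45533 / 0.48486 = 0.93910
The outcome is not rare, so the OR lies further from 1 than the RR.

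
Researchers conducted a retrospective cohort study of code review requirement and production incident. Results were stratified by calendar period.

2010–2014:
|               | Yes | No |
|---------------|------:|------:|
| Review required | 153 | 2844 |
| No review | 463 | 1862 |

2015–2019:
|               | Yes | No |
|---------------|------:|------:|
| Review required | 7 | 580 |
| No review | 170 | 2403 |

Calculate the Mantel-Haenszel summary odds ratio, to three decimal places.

OR_MH = Σ(aᵢdᵢ/nᵢ) / Σ(bᵢcᵢ/nᵢ), where nᵢ is the stratum total.
Stratum 1 (2010–2014): n = 5322; a·d/n = 153·1862/5322 = 53.5299; b·c/n = 2844·463/5322 = 247.4205
Stratum 2 (2015–2019): n = 3160; a·d/n = 7·2403/3160 = 5.3231; b·c/n = 580·170/3160 = 31.2025
OR_MH = (53.5299 + 5.3231) / (247.4205 + 31.2025) = 58.8530 / 278.6231 = 0.21123

0.211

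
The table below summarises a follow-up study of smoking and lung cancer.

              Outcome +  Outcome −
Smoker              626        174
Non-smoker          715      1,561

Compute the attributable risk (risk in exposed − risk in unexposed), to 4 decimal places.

0.4684

Cells: a = 626, b = 174, c = 715, d = 1561.
Risk in exposed = 626/800 = 0.782500; risk in unexposed = 715/2276 = 0.314148.
Risk difference = 0.782500 − 0.314148 = 0.468352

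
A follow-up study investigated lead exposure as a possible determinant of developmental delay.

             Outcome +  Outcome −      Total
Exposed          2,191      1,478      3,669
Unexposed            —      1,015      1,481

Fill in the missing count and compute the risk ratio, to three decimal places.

The missing cell is in the unexposed row: 1481 − 1015 = 466.
So a = 2191, b = 1478, c = 466, d = 1015.
RR = [a/(a+b)] / [c/(c+d)] = (2191/3669) / (466/1481) = 0.59717/0.31465 = 1.89786

1.898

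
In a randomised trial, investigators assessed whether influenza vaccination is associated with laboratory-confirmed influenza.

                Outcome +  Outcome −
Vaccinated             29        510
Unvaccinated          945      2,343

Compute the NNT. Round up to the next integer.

5

Risk in treated group = 29/539 = 0.05380; risk in control = 945/3288 = 0.28741.
Absolute risk reduction = 0.28741 − 0.05380 = 0.23361
NNT = 1 / ARR = 1 / 0.23361 = 4.281 → round up → 5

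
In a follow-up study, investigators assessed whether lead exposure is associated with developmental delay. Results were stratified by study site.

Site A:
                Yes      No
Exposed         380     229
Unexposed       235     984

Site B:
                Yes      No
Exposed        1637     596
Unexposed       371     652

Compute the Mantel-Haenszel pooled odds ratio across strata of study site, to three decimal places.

OR_MH = Σ(aᵢdᵢ/nᵢ) / Σ(bᵢcᵢ/nᵢ), where nᵢ is the stratum total.
Stratum 1 (Site A): n = 1828; a·d/n = 380·984/1828 = 204.5514; b·c/n = 229·235/1828 = 29.4393
Stratum 2 (Site B): n = 3256; a·d/n = 1637·652/3256 = 327.8022; b·c/n = 596·371/3256 = 67.9103
OR_MH = (204.5514 + 327.8022) / (29.4393 + 67.9103) = 532.3536 / 97.3496 = 5.46847

5.468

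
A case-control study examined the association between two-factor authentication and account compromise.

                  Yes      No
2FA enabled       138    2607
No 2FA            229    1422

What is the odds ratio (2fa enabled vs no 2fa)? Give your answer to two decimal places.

Cells: a = 138, b = 2607, c = 229, d = 1422.
OR = (a·d)/(b·c) = (138 × 1422) / (2607 × 229) = 196236 / 597003 = 0.32870
Exposure is associated with lower odds of account compromise (OR = 0.33 < 1).

0.33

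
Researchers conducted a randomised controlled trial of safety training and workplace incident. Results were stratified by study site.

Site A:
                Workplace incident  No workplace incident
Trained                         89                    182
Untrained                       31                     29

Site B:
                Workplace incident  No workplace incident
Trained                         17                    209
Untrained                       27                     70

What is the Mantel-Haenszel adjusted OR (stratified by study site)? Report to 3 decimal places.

OR_MH = Σ(aᵢdᵢ/nᵢ) / Σ(bᵢcᵢ/nᵢ), where nᵢ is the stratum total.
Stratum 1 (Site A): n = 331; a·d/n = 89·29/331 = 7.7976; b·c/n = 182·31/331 = 17.0453
Stratum 2 (Site B): n = 323; a·d/n = 17·70/323 = 3.6842; b·c/n = 209·27/323 = 17.4706
OR_MH = (7.7976 + 3.6842) / (17.0453 + 17.4706) = 11.4818 / 34.5159 = 0.33265

0.333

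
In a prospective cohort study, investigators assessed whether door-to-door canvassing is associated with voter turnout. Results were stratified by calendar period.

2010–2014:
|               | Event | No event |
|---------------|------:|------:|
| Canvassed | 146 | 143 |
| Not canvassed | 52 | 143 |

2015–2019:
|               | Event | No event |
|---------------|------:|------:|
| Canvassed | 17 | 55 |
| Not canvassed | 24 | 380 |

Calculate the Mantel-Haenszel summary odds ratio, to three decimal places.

3.127

OR_MH = Σ(aᵢdᵢ/nᵢ) / Σ(bᵢcᵢ/nᵢ), where nᵢ is the stratum total.
Stratum 1 (2010–2014): n = 484; a·d/n = 146·143/484 = 43.1364; b·c/n = 143·52/484 = 15.3636
Stratum 2 (2015–2019): n = 476; a·d/n = 17·380/476 = 13.5714; b·c/n = 55·24/476 = 2.7731
OR_MH = (43.1364 + 13.5714) / (15.3636 + 2.7731) = 56.7078 / 18.1367 = 3.12668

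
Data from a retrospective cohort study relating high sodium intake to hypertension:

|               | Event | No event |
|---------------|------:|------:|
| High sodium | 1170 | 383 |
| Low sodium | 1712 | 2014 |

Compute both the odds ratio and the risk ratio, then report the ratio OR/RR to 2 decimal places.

Cells: a = 1170, b = 383, c = 1712, d = 2014.
OR = (1170·2014)/(383·1712) = 2356380/655696 = 3.59371
Risk in exposed = 1170/1553 = 0.75338; risk in unexposed = 1712/3726 = 0.45947; RR = 1.63966
OR/RR = 3.59371 / 1.63966 = 2.19174
The outcome is not rare, so the OR lies further from 1 than the RR.

2.19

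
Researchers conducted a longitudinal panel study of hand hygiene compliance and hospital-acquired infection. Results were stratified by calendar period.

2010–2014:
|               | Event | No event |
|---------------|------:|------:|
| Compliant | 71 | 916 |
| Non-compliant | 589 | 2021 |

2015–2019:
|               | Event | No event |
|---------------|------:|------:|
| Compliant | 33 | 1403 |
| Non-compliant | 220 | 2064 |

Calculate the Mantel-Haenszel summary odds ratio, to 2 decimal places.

OR_MH = Σ(aᵢdᵢ/nᵢ) / Σ(bᵢcᵢ/nᵢ), where nᵢ is the stratum total.
Stratum 1 (2010–2014): n = 3597; a·d/n = 71·2021/3597 = 39.8919; b·c/n = 916·589/3597 = 149.9928
Stratum 2 (2015–2019): n = 3720; a·d/n = 33·2064/3720 = 18.3097; b·c/n = 1403·220/3720 = 82.9731
OR_MH = (39.8919 + 18.3097) / (149.9928 + 82.9731) = 58.2015 / 232.9659 = 0.24983

0.25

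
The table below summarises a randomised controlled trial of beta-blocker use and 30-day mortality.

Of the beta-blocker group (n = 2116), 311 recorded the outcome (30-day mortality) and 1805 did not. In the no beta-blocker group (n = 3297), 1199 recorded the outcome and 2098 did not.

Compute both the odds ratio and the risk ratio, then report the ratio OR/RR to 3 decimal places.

0.746

From the description: a = 311, b = 1805, c = 1199, d = 2098.
OR = (311·2098)/(1805·1199) = 652478/2164195 = 0.30149
Risk in exposed = 311/2116 = 0.14698; risk in unexposed = 1199/3297 = 0.36366; RR = 0.40415
OR/RR = 0.30149 / 0.40415 = 0.74598
The outcome is not rare, so the OR lies further from 1 than the RR.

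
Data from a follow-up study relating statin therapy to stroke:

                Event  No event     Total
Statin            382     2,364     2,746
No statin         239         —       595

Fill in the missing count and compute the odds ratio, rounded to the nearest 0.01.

The missing cell is in the unexposed row: 595 − 239 = 356.
So a = 382, b = 2364, c = 239, d = 356.
OR = (a·d)/(b·c) = (382 × 356) / (2364 × 239) = 135992 / 564996 = 0.24070

0.24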